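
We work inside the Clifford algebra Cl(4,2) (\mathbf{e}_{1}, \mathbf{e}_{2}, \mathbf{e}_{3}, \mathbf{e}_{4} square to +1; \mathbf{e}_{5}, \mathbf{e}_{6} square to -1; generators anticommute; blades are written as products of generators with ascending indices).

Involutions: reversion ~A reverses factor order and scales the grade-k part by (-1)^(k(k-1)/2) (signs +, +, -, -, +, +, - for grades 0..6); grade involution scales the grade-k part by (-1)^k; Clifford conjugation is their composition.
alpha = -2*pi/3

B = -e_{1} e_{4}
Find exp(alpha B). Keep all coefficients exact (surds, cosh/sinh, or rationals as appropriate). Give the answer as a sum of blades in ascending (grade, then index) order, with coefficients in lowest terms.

B^2 = (-1)^2*(e_{1} e_{4})^2 = 1*(-1) = -1 (a basis 2-blade squares to minus the product of its generators' squares).
B^2 = -1 — since the square is negative, the closed form is circular: l = 1, alpha*l = - \frac{2 \pi}{3}, so exp(alpha B) = cos(- \frac{2 \pi}{3}) + (sin(- \frac{2 \pi}{3})/1)*B = - \frac{1}{2} + (- \frac{\sqrt{3}}{2})*B.
Answer: - \frac{1}{2} + \frac{\sqrt{3}}{2} e_{1} e_{4}


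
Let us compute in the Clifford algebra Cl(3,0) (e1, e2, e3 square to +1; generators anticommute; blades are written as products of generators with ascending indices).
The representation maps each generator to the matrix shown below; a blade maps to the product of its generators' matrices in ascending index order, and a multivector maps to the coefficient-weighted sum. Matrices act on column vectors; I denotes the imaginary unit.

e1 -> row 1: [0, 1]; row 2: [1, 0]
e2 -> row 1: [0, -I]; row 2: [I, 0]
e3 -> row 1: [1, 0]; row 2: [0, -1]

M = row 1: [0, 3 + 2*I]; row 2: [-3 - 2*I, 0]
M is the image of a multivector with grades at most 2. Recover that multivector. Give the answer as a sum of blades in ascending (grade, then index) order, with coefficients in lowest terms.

Method: 1, rho(e1), rho(e2), rho(e3) form a trace-orthogonal basis of the 2x2 complex matrices (tr(X Y) = 2 if X = Y, else 0), so M = m0*1 + m1*rho(e1) + m2*rho(e2) + m3*rho(e3) with m0 = tr(M)/2 = 0, m1 = tr(M rho(e1))/2 = 0, m2 = tr(M rho(e2))/2 = -2 + 3*I, m3 = tr(M rho(e3))/2 = 0.
Multiplying table entries, the bivector images are rho(e1 e2) = I*rho(e3), rho(e1 e3) = -I*rho(e2), rho(e2 e3) = I*rho(e1); with real blade coefficients the real parts of m0..m3 are the coefficients of 1, e1, e2, e3 and the imaginary parts give the bivectors (e2 e3: Im m1, e1 e3: -Im m2, e1 e2: Im m3).
Answer: -2*e2 - 3*e1 e3


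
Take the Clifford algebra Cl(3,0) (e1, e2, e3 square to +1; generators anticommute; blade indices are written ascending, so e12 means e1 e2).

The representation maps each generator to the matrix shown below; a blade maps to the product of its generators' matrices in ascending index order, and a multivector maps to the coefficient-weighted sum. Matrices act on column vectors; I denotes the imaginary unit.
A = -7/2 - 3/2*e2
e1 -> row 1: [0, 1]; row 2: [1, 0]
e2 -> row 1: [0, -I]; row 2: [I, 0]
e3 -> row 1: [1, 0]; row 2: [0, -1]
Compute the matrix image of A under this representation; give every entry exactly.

M = (-7/2)*1 + (-3/2)*rho(e2), summed entrywise (1 is the identity matrix):
Answer: row 1: [-7/2, 3*I/2]; row 2: [-3*I/2, -7/2]


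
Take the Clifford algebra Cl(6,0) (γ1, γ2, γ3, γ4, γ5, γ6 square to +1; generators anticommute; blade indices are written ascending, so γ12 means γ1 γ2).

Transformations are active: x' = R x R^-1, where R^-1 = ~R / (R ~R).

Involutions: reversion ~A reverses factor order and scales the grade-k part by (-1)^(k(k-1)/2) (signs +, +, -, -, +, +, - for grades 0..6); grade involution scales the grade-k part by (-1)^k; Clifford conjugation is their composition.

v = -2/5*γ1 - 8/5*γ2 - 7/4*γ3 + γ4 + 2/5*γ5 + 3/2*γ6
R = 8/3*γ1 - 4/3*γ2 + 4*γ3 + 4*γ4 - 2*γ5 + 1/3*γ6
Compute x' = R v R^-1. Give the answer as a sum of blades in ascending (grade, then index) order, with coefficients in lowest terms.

~R = 8/3*γ1 - 4/3*γ2 + 4*γ3 + 4*γ4 - 2*γ5 + 1/3*γ6, and R ~R = 45, so R^-1 = ~R / (45).
R v = -67/30 - 24/5*γ12 - 46/15*γ13 + 64/15*γ14 + 4/15*γ15 + 62/15*γ16 + 131/15*γ23 + 76/15*γ24 - 56/15*γ25 - 22/15*γ26 + 11*γ34 - 19/10*γ35 + 79/12*γ36 + 18/5*γ45 + 17/3*γ46 - 47/15*γ56
Answer: 274/2025*γ1 + 3508/2025*γ2 + 3653/2700*γ3 - 943/675*γ4 - 136/675*γ5 - 6209/4050*γ6


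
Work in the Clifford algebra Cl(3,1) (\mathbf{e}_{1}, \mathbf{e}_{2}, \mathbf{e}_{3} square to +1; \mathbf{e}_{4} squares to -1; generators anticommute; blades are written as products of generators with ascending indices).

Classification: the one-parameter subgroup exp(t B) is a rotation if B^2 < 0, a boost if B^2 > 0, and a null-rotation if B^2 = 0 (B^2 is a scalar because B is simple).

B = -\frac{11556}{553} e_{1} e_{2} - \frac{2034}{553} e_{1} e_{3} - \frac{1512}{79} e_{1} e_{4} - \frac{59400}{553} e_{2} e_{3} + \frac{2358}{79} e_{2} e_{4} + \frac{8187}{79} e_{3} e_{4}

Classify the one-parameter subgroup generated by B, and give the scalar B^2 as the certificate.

B^2 term by term: the squares give (-\frac{11556}{553})^2*(e_{1} e_{2})^2 + (-\frac{2034}{553})^2*(e_{1} e_{3})^2 + (-\frac{1512}{79})^2*(e_{1} e_{4})^2 + (-\frac{59400}{553})^2*(e_{2} e_{3})^2 + (\frac{2358}{79})^2*(e_{2} e_{4})^2 + (\frac{8187}{79})^2*(e_{3} e_{4})^2 = \frac{133541136}{305809}*(-1) + \frac{4137156}{305809}*(-1) + \frac{2286144}{6241}*(+1) + \frac{3528360000}{305809}*(-1) + \frac{5560164}{6241}*(+1) + \frac{67026969}{6241}*(+1) = 9 (each basis 2-blade squares to minus the product of its generators' squares); cross terms between blades sharing an index anticommute and cancel; the commuting (index-disjoint) pairs give grade-4 terms 2*c*c'*(blade product), which cancel blade by blade — e_{1} e_{2} e_{3} e_{4}: -\frac{189217944}{43687} + \frac{9592344}{43687} + \frac{25660800}{6241} = 0 — confirming B is simple. So B^2 = 9.
Answer: boost, certificate B^2 = 9. Key observation: B^2 = 9 is a conjugation invariant, so its sign decides the class regardless of the surface form of B.


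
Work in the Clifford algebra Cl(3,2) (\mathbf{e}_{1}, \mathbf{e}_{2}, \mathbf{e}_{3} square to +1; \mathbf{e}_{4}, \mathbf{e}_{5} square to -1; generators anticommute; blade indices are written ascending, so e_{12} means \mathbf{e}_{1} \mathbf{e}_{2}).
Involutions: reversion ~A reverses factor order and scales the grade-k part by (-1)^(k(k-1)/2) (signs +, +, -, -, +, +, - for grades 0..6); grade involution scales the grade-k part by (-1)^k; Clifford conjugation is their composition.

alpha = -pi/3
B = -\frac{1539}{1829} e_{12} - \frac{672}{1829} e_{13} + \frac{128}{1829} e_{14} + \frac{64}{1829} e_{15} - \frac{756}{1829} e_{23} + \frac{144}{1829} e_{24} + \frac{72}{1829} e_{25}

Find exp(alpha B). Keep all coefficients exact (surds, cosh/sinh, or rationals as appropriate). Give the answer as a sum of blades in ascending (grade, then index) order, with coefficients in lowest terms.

B^2 term by term: the squares give (-\frac{1539}{1829})^2*(e_{12})^2 + (-\frac{672}{1829})^2*(e_{13})^2 + (\frac{128}{1829})^2*(e_{14})^2 + (\frac{64}{1829})^2*(e_{15})^2 + (-\frac{756}{1829})^2*(e_{23})^2 + (\frac{144}{1829})^2*(e_{24})^2 + (\frac{72}{1829})^2*(e_{25})^2 = \frac{2368521}{3345241}*(-1) + \frac{451584}{3345241}*(-1) + \frac{16384}{3345241}*(+1) + \frac{4096}{3345241}*(+1) + \frac{571536}{3345241}*(-1) + \frac{20736}{3345241}*(+1) + \frac{5184}{3345241}*(+1) = -1 (each basis 2-blade squares to minus the product of its generators' squares); cross terms between blades sharing an index anticommute and cancel; the commuting (index-disjoint) pairs give grade-4 terms 2*c*c'*(blade product), which cancel blade by blade — e_{1234}: \frac{193536}{3345241} - \frac{193536}{3345241} = 0; e_{1235}: \frac{96768}{3345241} - \frac{96768}{3345241} = 0; e_{1245}: -\frac{18432}{3345241} + \frac{18432}{3345241} = 0 — confirming B is simple. So B^2 = -1.
B^2 = -1 — since the square is negative, the closed form is circular: l = 1, alpha*l = - \frac{\pi}{3}, so exp(alpha B) = cos(- \frac{\pi}{3}) + (sin(- \frac{\pi}{3})/1)*B = \frac{1}{2} + (- \frac{\sqrt{3}}{2})*B.
Answer: \frac{1}{2} + \frac{1539 \sqrt{3}}{3658} e_{12} + \frac{336 \sqrt{3}}{1829} e_{13} - \frac{64 \sqrt{3}}{1829} e_{14} - \frac{32 \sqrt{3}}{1829} e_{15} + \frac{378 \sqrt{3}}{1829} e_{23} - \frac{72 \sqrt{3}}{1829} e_{24} - \frac{36 \sqrt{3}}{1829} e_{25}


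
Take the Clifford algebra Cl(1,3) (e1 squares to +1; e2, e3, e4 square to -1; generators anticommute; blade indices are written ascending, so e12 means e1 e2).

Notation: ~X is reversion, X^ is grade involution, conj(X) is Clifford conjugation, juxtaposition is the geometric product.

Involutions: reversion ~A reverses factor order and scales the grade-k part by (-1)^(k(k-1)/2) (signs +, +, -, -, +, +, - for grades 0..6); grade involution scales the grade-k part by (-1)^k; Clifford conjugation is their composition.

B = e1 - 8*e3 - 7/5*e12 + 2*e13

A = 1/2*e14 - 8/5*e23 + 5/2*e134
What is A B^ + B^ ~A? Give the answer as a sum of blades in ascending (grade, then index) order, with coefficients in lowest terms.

first term: 64/5*e2 + 11/2*e4 + 16/5*e12 + 56/25*e13 + 20*e14 - 7/10*e24 - 3/2*e34 + 8/5*e123 - 4*e134 - 7/2*e234
second term: 64/5*e2 - 9/2*e4 + 16/5*e12 + 56/25*e13 - 20*e14 - 7/10*e24 + 7/2*e34 - 8/5*e123 + 4*e134 - 7/2*e234
Answer: 128/5*e2 + e4 + 32/5*e12 + 112/25*e13 - 7/5*e24 + 2*e34 - 7*e234


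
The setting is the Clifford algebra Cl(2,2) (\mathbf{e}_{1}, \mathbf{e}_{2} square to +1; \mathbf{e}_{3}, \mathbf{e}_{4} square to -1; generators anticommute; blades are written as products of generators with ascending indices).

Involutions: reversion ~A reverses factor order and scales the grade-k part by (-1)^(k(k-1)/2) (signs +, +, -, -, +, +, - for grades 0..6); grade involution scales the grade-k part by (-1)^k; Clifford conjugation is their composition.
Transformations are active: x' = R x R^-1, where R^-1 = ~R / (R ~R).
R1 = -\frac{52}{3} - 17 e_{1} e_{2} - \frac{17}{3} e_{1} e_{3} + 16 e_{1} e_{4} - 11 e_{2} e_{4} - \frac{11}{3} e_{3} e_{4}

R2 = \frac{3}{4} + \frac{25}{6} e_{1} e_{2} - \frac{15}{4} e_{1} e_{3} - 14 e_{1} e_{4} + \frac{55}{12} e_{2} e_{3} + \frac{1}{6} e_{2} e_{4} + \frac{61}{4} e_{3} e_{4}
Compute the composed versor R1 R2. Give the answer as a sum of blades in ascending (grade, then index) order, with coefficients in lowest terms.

Distribute over the terms of R1 (each basis-blade product reordered to ascending indices, repeated generators contracted through their squares):
(-\frac{52}{3}) R2 = -13 - \frac{650}{9} e_{1} e_{2} + 65 e_{1} e_{3} + \frac{728}{3} e_{1} e_{4} - \frac{715}{9} e_{2} e_{3} - \frac{26}{9} e_{2} e_{4} - \frac{793}{3} e_{3} e_{4}
(-17 e_{1} e_{2}) R2 = \frac{425}{6} - \frac{51}{4} e_{1} e_{2} - \frac{935}{12} e_{1} e_{3} - \frac{17}{6} e_{1} e_{4} - \frac{255}{4} e_{2} e_{3} - 238 e_{2} e_{4} - \frac{1037}{4} e_{1} e_{2} e_{3} e_{4}
(-\frac{17}{3} e_{1} e_{3}) R2 = \frac{85}{4} - \frac{935}{36} e_{1} e_{2} - \frac{17}{4} e_{1} e_{3} + \frac{1037}{12} e_{1} e_{4} - \frac{425}{18} e_{2} e_{3} - \frac{238}{3} e_{3} e_{4} + \frac{17}{18} e_{1} e_{2} e_{3} e_{4}
(16 e_{1} e_{4}) R2 = -224 + \frac{8}{3} e_{1} e_{2} + 244 e_{1} e_{3} + 12 e_{1} e_{4} + \frac{200}{3} e_{2} e_{4} - 60 e_{3} e_{4} + \frac{220}{3} e_{1} e_{2} e_{3} e_{4}
(-11 e_{2} e_{4}) R2 = -\frac{11}{6} - 154 e_{1} e_{2} + \frac{275}{6} e_{1} e_{4} - \frac{671}{4} e_{2} e_{3} - \frac{33}{4} e_{2} e_{4} - \frac{605}{12} e_{3} e_{4} - \frac{165}{4} e_{1} e_{2} e_{3} e_{4}
(-\frac{11}{3} e_{3} e_{4}) R2 = \frac{671}{12} - \frac{154}{3} e_{1} e_{3} + \frac{55}{4} e_{1} e_{4} + \frac{11}{18} e_{2} e_{3} - \frac{605}{36} e_{2} e_{4} - \frac{11}{4} e_{3} e_{4} - \frac{275}{18} e_{1} e_{2} e_{3} e_{4}
Summing the partial products and collecting blades:
Answer: -\frac{545}{6} - \frac{4721}{18} e_{1} e_{2} + \frac{351}{2} e_{1} e_{3} + \frac{2387}{6} e_{1} e_{4} - \frac{6011}{18} e_{2} e_{3} - \frac{3587}{18} e_{2} e_{4} - \frac{2741}{6} e_{3} e_{4} - \frac{483}{2} e_{1} e_{2} e_{3} e_{4}


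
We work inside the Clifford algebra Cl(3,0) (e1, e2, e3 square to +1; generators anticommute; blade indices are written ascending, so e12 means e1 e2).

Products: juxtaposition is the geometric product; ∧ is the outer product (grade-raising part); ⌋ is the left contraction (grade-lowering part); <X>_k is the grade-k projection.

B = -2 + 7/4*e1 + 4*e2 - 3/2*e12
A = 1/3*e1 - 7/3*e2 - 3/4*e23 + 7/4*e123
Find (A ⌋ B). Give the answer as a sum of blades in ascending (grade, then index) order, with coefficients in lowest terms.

step 1: -35/4 - 7/2*e1 - 1/2*e2
Answer: -35/4 - 7/2*e1 - 1/2*e2


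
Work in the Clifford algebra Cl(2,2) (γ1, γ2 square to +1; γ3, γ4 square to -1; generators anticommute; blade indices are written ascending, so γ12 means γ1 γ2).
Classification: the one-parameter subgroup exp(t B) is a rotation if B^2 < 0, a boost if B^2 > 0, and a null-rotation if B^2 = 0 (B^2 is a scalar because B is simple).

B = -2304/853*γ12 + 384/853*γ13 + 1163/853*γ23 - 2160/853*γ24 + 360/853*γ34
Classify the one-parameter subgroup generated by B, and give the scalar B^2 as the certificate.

B^2 term by term: the squares give (-2304/853)^2*(γ12)^2 + (384/853)^2*(γ13)^2 + (1163/853)^2*(γ23)^2 + (-2160/853)^2*(γ24)^2 + (360/853)^2*(γ34)^2 = 5308416/727609*(-1) + 147456/727609*(+1) + 1352569/727609*(+1) + 4665600/727609*(+1) + 129600/727609*(-1) = 1 (each basis 2-blade squares to minus the product of its generators' squares); cross terms between blades sharing an index anticommute and cancel; the commuting (index-disjoint) pairs give grade-4 terms 2*c*c'*(blade product), which cancel blade by blade — γ1234: -1658880/727609 + 1658880/727609 = 0 — confirming B is simple. So B^2 = 1.
Answer: boost, certificate B^2 = 1. Check the certificate: B^2 = 1, and that sign is decisive whatever form B takes.


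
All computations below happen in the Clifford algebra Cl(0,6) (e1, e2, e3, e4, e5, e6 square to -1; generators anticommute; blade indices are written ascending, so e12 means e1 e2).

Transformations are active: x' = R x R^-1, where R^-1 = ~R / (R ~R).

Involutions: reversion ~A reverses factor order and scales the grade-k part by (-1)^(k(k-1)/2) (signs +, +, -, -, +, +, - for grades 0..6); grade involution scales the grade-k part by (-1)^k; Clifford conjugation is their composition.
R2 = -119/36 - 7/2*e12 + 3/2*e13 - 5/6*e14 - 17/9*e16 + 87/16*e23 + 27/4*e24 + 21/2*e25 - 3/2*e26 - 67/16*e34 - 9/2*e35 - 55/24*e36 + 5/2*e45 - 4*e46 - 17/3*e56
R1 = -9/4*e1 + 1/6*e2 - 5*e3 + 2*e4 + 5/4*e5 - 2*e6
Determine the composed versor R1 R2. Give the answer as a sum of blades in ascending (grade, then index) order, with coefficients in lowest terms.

Distribute over the terms of R1 (each basis-blade product reordered to ascending indices, repeated generators contracted through their squares):
(-9/4*e1) R2 = 119/16*e1 - 63/8*e2 + 27/8*e3 - 15/8*e4 - 17/4*e6 - 783/64*e123 - 243/16*e124 - 189/8*e125 + 27/8*e126 + 603/64*e134 + 81/8*e135 + 165/32*e136 - 45/8*e145 + 9*e146 + 51/4*e156
(1/6*e2) R2 = -7/12*e1 - 119/216*e2 - 29/32*e3 - 9/8*e4 - 7/4*e5 + 1/4*e6 - 1/4*e123 + 5/36*e124 + 17/54*e126 - 67/96*e234 - 3/4*e235 - 55/144*e236 + 5/12*e245 - 2/3*e246 - 17/18*e256
(-5*e3) R2 = -15/2*e1 - 435/16*e2 + 595/36*e3 - 335/16*e4 - 45/2*e5 - 275/24*e6 + 35/2*e123 - 25/6*e134 - 85/9*e136 + 135/4*e234 + 105/2*e235 - 15/2*e236 - 25/2*e345 + 20*e346 + 85/3*e356
(2*e4) R2 = -5/3*e1 + 27/2*e2 - 67/8*e3 - 119/18*e4 - 5*e5 + 8*e6 - 7*e124 + 3*e134 + 34/9*e146 + 87/8*e234 - 21*e245 + 3*e246 + 9*e345 + 55/12*e346 - 34/3*e456
(5/4*e5) R2 = 105/8*e2 - 45/8*e3 + 25/8*e4 - 595/144*e5 + 85/12*e6 - 35/8*e125 + 15/8*e135 - 25/24*e145 + 85/36*e156 + 435/64*e235 + 135/16*e245 + 15/8*e256 - 335/64*e345 + 275/96*e356 + 5*e456
(-2*e6) R2 = 34/9*e1 + 3*e2 + 55/12*e3 + 8*e4 + 34/3*e5 + 119/18*e6 + 7*e126 - 3*e136 + 5/3*e146 - 87/8*e236 - 27/2*e246 - 21*e256 + 67/8*e346 + 9*e356 - 5*e456
Summing the partial products and collecting blades:
Answer: 211/144*e1 - 2587/432*e2 + 2759/288*e3 - 2797/144*e4 - 3175/144*e5 + 449/72*e6 + 321/64*e123 - 3175/144*e124 - 28*e125 + 2309/216*e126 + 1585/192*e134 + 12*e135 - 2099/288*e136 - 20/3*e145 + 130/9*e146 + 136/9*e156 + 4217/96*e234 + 3747/64*e235 - 2701/144*e236 - 583/48*e245 - 67/6*e246 - 1445/72*e256 - 559/64*e345 + 791/24*e346 + 3859/96*e356 - 34/3*e456


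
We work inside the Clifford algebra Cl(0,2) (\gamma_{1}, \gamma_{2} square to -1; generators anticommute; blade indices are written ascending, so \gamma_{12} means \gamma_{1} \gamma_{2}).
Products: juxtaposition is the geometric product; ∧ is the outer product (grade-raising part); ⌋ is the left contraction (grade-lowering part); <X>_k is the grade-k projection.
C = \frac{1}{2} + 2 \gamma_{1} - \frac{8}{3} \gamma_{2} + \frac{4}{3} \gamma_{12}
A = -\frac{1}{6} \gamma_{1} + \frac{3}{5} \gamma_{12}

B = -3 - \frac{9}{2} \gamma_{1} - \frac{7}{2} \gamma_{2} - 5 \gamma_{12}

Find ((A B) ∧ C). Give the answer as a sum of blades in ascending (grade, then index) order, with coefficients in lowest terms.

step 1: \frac{9}{4} + \frac{13}{5} \gamma_{1} - \frac{53}{15} \gamma_{2} - \frac{73}{60} \gamma_{12}
step 2: \frac{9}{8} + \frac{29}{5} \gamma_{1} - \frac{233}{30} \gamma_{2} + \frac{101}{40} \gamma_{12}
Answer: \frac{9}{8} + \frac{29}{5} \gamma_{1} - \frac{233}{30} \gamma_{2} + \frac{101}{40} \gamma_{12}


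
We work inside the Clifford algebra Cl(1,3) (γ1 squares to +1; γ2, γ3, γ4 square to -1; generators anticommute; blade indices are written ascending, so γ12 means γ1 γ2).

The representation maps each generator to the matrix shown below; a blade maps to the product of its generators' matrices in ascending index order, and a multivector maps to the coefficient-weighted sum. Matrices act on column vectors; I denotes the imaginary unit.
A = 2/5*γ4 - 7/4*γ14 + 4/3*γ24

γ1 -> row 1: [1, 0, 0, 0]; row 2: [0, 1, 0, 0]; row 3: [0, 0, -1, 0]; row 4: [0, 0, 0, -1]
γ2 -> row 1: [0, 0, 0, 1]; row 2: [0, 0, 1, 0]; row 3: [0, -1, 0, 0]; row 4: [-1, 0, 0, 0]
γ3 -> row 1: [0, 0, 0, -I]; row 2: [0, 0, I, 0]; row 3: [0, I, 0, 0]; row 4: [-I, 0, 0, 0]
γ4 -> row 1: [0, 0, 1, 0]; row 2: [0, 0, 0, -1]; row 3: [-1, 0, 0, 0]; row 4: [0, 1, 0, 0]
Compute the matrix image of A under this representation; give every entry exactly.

Bivector images (products of the table entries): rho(γ14) = rho(γ1)rho(γ4) = row 1: [0, 0, 1, 0]; row 2: [0, 0, 0, -1]; row 3: [1, 0, 0, 0]; row 4: [0, -1, 0, 0]; rho(γ24) = rho(γ2)rho(γ4) = row 1: [0, 1, 0, 0]; row 2: [-1, 0, 0, 0]; row 3: [0, 0, 0, 1]; row 4: [0, 0, -1, 0].
M = (2/5)*rho(γ4) + (-7/4)*rho(γ14) + (4/3)*rho(γ24), summed entrywise:
Answer: row 1: [0, 4/3, -27/20, 0]; row 2: [-4/3, 0, 0, 27/20]; row 3: [-43/20, 0, 0, 4/3]; row 4: [0, 43/20, -4/3, 0]


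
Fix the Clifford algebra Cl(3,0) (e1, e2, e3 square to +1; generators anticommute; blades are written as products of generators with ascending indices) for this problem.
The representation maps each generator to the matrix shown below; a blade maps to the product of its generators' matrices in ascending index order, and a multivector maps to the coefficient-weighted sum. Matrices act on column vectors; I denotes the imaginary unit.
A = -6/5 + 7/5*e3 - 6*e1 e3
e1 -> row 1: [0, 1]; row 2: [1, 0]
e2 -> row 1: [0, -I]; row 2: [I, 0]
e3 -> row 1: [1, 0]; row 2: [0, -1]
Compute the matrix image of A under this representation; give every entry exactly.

Bivector images (products of the table entries): rho(e1 e3) = rho(e1)rho(e3) = row 1: [0, -1]; row 2: [1, 0].
M = (-6/5)*1 + (7/5)*rho(e3) + (-6)*rho(e1 e3), summed entrywise (1 is the identity matrix):
Answer: row 1: [1/5, 6]; row 2: [-6, -13/5]


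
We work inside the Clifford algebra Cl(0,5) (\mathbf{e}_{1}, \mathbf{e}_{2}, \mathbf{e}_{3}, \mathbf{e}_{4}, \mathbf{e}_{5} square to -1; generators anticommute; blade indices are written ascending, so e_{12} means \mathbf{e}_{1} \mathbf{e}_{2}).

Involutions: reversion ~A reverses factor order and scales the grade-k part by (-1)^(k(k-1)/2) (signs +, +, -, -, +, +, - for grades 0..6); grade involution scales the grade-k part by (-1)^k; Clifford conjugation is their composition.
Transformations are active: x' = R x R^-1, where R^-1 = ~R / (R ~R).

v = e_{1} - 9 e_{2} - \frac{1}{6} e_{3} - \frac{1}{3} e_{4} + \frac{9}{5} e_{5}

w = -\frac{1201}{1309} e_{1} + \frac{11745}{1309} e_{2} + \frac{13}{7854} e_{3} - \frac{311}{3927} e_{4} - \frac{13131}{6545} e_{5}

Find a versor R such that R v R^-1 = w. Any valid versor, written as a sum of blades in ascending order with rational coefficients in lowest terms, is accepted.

Since q(v) = q(w) = -\frac{76841}{900}, the sum R = v + w = \frac{108}{1309} e_{1} - \frac{36}{1309} e_{2} - \frac{216}{1309} e_{3} - \frac{540}{1309} e_{4} - \frac{270}{1309} e_{5} does the job whenever invertible.
Answer: \frac{108}{1309} e_{1} - \frac{36}{1309} e_{2} - \frac{216}{1309} e_{3} - \frac{540}{1309} e_{4} - \frac{270}{1309} e_{5}


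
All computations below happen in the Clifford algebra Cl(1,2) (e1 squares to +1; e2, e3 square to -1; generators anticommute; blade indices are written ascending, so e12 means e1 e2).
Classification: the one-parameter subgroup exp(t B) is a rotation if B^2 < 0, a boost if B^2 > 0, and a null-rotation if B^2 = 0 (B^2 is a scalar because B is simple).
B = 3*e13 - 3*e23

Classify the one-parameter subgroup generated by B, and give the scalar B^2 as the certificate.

B^2 term by term: the squares give (3)^2*(e13)^2 + (-3)^2*(e23)^2 = 9*(+1) + 9*(-1) = 0 (each basis 2-blade squares to minus the product of its generators' squares); cross terms between blades sharing an index anticommute and cancel. So B^2 = 0.
Answer: null-rotation, certificate B^2 = 0. Note: conjugating B changes its blade decomposition but never the scalar B^2 = 0, whose sign settles the classification.


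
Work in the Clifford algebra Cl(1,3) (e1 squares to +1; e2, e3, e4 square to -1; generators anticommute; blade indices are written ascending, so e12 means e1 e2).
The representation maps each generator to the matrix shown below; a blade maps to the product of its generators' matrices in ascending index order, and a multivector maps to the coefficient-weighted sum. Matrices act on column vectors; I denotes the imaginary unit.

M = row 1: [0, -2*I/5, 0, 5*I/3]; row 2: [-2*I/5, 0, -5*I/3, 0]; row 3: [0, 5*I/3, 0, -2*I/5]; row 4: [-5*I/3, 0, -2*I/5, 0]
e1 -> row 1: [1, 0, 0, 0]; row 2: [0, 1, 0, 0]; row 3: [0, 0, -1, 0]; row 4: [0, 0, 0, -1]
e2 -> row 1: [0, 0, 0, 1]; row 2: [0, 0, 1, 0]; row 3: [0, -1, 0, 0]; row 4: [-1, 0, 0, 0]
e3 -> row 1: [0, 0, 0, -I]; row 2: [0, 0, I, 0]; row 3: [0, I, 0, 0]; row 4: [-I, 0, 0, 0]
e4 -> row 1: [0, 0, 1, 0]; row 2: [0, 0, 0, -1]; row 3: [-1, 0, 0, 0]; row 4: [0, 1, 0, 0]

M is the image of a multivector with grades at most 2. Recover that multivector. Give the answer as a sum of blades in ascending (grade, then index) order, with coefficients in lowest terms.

Method: the blade images are trace-orthogonal — tr(rho(e_A) rho(e_B)^-1) = 4 if A = B and 0 otherwise — and rho(e_A)^-1 = (e_A)^2 * rho(e_A) with (e_A)^2 = +1 or -1, so the coefficient of e_A in the preimage is (e_A)^2 * tr(M rho(e_A))/4.
Nonzero projections over blades of grade <= 2: e13: (e13)^2 = +1, tr(M rho(e13)) = -20/3, coefficient -5/3; e34: (e34)^2 = -1, tr(M rho(e34)) = -8/5, coefficient 2/5. Every other blade of grade <= 2 projects to 0.
Answer: -5/3*e13 + 2/5*e34


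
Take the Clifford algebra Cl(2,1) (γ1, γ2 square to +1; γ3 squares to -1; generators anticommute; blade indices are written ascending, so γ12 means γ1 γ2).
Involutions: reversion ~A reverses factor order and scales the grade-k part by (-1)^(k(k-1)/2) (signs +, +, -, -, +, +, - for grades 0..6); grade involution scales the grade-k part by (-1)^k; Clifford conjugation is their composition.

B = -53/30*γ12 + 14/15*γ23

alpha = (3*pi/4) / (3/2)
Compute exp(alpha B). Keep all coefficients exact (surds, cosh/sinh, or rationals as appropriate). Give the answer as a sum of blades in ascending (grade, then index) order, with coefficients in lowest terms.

B^2 term by term: the squares give (-53/30)^2*(γ12)^2 + (14/15)^2*(γ23)^2 = 2809/900*(-1) + 196/225*(+1) = -9/4 (each basis 2-blade squares to minus the product of its generators' squares); cross terms between blades sharing an index anticommute and cancel. So B^2 = -9/4.
B^2 = -9/4 — the negative square puts this in the circular regime; l = 3/2, alpha*l = 3*pi/4, so exp(alpha B) = cos(3*pi/4) + (sin(3*pi/4)/(3/2))*B = -sqrt(2)/2 + (sqrt(2)/3)*B.
Answer: -sqrt(2)/2 - 53*sqrt(2)/90*γ12 + 14*sqrt(2)/45*γ23


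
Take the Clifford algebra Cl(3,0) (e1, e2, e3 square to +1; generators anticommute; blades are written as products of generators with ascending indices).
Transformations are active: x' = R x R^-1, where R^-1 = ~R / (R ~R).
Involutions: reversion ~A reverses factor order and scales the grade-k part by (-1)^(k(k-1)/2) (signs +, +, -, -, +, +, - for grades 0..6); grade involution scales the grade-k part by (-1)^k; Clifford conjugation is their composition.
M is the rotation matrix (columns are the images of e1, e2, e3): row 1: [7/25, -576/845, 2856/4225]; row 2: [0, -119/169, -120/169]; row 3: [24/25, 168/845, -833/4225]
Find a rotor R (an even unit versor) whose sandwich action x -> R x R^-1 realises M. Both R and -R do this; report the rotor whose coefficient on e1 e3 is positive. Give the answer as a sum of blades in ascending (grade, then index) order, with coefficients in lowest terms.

Method: write R = a + b12*e1 e2 + b13*e1 e3 + b23*e2 e3 with a^2 + b12^2 + b13^2 + b23^2 = 1 (so R^-1 = ~R). Expanding the columns R e_j ~R gives tr M = 4a^2 - 1 and, from the antisymmetric part, M21 - M12 = -4a*b12, M13 - M31 = 4a*b13, M32 - M23 = -4a*b23.
Here tr M = -105/169, so a^2 = (1 + tr M)/4 = 16/169 and a = ±4/13. Taking a = 4/13: M21 - M12 = 576/845, M13 - M31 = -48/169, M32 - M23 = 768/845, giving b12 = -36/65, b13 = -3/13, b23 = -48/65, i.e. R = 4/13 - 36/65*e1 e2 - 3/13*e1 e3 - 48/65*e2 e3.
Its e1 e3 coefficient is negative, so report the other preimage -R.
Answer: -4/13 + 36/65*e1 e2 + 3/13*e1 e3 + 48/65*e2 e3. Sheet selection: the two-to-one cover makes ±R indistinguishable at the matrix level (trace -105/169), so uniqueness comes from the required sign on e1 e3.


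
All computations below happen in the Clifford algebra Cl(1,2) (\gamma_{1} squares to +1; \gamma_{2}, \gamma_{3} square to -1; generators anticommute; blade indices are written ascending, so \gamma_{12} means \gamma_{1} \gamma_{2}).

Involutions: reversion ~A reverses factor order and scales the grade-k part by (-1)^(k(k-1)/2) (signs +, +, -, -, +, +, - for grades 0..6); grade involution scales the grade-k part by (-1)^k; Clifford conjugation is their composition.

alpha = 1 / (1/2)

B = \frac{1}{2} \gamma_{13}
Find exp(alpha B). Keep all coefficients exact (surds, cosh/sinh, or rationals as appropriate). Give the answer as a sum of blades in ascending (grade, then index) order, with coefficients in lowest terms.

B^2 = (\frac{1}{2})^2*(\gamma_{13})^2 = \frac{1}{4}*(+1) = \frac{1}{4} (a basis 2-blade squares to minus the product of its generators' squares).
B^2 = \frac{1}{4} — the series telescopes hyperbolically here: l = \frac{1}{2}, alpha*l = 1, so exp(alpha B) = cosh(1) + (sinh(1)/(\frac{1}{2}))*B = \cosh{\left(1 \right)} + (2 \sinh{\left(1 \right)})*B.
Answer: \cosh{\left(1 \right)} + \sinh{\left(1 \right)} \gamma_{13}


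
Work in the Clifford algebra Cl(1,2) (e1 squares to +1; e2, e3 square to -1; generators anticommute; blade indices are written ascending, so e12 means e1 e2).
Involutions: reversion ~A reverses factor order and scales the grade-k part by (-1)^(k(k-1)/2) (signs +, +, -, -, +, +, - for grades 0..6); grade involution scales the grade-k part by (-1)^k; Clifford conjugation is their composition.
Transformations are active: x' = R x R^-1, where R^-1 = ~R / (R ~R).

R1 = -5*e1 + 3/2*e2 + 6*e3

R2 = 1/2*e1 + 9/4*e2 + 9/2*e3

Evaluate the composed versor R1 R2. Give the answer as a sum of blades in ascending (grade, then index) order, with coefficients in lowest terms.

Distribute over the terms of R1 (each basis-blade product reordered to ascending indices, repeated generators contracted through their squares):
(-5*e1) R2 = -5/2 - 45/4*e12 - 45/2*e13
(3/2*e2) R2 = -27/8 - 3/4*e12 + 27/4*e23
(6*e3) R2 = -27 - 3*e13 - 27/2*e23
Summing the partial products and collecting blades:
Answer: -263/8 - 12*e12 - 51/2*e13 - 27/4*e23


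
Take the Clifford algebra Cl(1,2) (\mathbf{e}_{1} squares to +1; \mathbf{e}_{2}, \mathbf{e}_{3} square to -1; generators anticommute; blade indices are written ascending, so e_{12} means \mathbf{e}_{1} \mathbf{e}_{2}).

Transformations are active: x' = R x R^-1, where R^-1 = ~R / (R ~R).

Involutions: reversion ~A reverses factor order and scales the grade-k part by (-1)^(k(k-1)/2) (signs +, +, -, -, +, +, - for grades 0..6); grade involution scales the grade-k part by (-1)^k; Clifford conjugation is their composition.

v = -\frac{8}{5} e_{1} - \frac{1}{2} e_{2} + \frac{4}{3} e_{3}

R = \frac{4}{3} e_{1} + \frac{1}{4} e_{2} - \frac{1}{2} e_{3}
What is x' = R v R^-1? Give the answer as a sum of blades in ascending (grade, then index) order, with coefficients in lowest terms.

~R = \frac{4}{3} e_{1} + \frac{1}{4} e_{2} - \frac{1}{2} e_{3}, and R ~R = \frac{211}{144}, so R^-1 = ~R / (\frac{211}{144}).
R v = -\frac{161}{120} - \frac{4}{15} e_{12} + \frac{44}{45} e_{13} + \frac{1}{12} e_{23}
Answer: -\frac{888}{1055} e_{1} + \frac{89}{2110} e_{2} - \frac{1322}{3165} e_{3}


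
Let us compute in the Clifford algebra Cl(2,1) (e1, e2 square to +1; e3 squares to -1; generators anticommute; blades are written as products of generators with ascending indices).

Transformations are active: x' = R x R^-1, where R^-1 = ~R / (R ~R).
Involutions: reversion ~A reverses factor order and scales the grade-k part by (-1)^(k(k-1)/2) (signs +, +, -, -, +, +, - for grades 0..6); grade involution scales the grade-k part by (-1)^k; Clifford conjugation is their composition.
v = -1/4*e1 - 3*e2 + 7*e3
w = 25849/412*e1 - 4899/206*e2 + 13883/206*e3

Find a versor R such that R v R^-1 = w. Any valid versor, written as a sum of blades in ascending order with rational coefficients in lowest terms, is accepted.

A norm check does it: q(v) = q(w) = -639/16, hence R = v + w = 12873/206*e1 - 5517/206*e2 + 15325/206*e3 realises the map — parallel part kept, (v - w)/2 negated, v carried to w.
Answer: 12873/206*e1 - 5517/206*e2 + 15325/206*e3


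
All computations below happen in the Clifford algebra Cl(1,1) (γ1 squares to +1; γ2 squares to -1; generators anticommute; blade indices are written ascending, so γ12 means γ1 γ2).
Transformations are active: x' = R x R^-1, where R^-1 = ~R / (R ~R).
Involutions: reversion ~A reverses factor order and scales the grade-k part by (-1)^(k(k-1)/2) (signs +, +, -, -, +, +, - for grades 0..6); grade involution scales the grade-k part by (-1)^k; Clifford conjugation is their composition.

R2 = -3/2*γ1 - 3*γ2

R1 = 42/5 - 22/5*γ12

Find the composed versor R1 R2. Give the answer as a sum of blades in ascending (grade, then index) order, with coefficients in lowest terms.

Distribute over the terms of R1 (each basis-blade product reordered to ascending indices, repeated generators contracted through their squares):
(42/5) R2 = -63/5*γ1 - 126/5*γ2
(-22/5*γ12) R2 = -66/5*γ1 - 33/5*γ2
Summing the partial products and collecting blades:
Answer: -129/5*γ1 - 159/5*γ2


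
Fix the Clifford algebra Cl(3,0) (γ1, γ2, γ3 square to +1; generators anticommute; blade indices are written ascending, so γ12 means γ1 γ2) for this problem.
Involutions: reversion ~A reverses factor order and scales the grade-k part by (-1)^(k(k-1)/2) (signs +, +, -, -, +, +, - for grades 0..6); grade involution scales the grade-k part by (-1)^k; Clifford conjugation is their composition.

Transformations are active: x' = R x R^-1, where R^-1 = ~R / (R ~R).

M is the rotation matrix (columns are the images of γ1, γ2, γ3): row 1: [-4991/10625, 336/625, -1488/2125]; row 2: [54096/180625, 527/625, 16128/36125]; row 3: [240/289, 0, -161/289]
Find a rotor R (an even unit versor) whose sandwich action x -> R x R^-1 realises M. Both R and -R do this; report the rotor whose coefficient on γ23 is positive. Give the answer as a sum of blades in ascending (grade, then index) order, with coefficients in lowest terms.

Method: write R = a + b12*γ12 + b13*γ13 + b23*γ23 with a^2 + b12^2 + b13^2 + b23^2 = 1 (so R^-1 = ~R). Expanding the columns R e_j ~R gives tr M = 4a^2 - 1 and, from the antisymmetric part, M21 - M12 = -4a*b12, M13 - M31 = 4a*b13, M32 - M23 = -4a*b23.
Here tr M = -33169/180625, so a^2 = (1 + tr M)/4 = 36864/180625 and a = ±192/425. Taking a = 192/425: M21 - M12 = -43008/180625, M13 - M31 = -55296/36125, M32 - M23 = -16128/36125, giving b12 = 56/425, b13 = -72/85, b23 = 21/85, i.e. R = 192/425 + 56/425*γ12 - 72/85*γ13 + 21/85*γ23.
Its γ23 coefficient is already positive.
Answer: 192/425 + 56/425*γ12 - 72/85*γ13 + 21/85*γ23. Note: both R and -R realise this M (trace -33169/180625); the covering map identifies them, and the γ23-coefficient sign is the tie-breaker.


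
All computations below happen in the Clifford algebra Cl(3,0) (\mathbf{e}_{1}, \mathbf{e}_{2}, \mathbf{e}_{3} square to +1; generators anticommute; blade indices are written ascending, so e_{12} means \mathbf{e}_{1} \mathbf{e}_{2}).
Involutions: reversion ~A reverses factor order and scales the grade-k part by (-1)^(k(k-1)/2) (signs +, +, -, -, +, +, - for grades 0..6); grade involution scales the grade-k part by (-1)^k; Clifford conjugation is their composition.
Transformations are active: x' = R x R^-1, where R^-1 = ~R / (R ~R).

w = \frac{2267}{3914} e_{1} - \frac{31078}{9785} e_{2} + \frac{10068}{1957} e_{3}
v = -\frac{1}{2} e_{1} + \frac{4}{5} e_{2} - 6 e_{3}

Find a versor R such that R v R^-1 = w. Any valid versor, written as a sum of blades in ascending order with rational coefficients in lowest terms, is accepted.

A norm check does it: q(v) = q(w) = \frac{3689}{100}, hence R = v + w = \frac{155}{1957} e_{1} - \frac{4650}{1957} e_{2} - \frac{1674}{1957} e_{3} realises the map — parallel part kept, (v - w)/2 negated, v carried to w.
Answer: \frac{155}{1957} e_{1} - \frac{4650}{1957} e_{2} - \frac{1674}{1957} e_{3}


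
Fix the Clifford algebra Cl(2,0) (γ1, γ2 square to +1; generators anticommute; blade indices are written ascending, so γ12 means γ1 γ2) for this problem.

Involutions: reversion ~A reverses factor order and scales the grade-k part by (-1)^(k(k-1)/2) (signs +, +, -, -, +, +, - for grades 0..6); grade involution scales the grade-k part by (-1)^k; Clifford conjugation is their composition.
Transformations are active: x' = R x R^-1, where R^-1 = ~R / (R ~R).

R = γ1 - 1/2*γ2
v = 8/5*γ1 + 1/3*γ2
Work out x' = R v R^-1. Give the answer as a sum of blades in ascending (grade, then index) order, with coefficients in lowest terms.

~R = γ1 - 1/2*γ2, and R ~R = 5/4, so R^-1 = ~R / (5/4).
R v = 43/30 + 17/15*γ12
Answer: 52/75*γ1 - 37/25*γ2


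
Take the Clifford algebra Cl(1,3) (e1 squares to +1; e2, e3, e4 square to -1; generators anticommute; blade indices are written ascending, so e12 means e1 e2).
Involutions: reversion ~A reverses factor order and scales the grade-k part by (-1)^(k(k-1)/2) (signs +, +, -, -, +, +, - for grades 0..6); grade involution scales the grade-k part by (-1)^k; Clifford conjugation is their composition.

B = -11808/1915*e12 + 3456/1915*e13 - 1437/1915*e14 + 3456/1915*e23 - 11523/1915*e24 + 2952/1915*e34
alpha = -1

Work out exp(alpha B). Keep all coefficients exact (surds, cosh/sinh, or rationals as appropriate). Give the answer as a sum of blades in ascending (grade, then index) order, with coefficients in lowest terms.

B^2 term by term: the squares give (-11808/1915)^2*(e12)^2 + (3456/1915)^2*(e13)^2 + (-1437/1915)^2*(e14)^2 + (3456/1915)^2*(e23)^2 + (-11523/1915)^2*(e24)^2 + (2952/1915)^2*(e34)^2 = 139428864/3667225*(+1) + 11943936/3667225*(+1) + 2064969/3667225*(+1) + 11943936/3667225*(-1) + 132779529/3667225*(-1) + 8714304/3667225*(-1) = 0 (each basis 2-blade squares to minus the product of its generators' squares); cross terms between blades sharing an index anticommute and cancel; the commuting (index-disjoint) pairs give grade-4 terms 2*c*c'*(blade product), which cancel blade by blade — e1234: -69714432/3667225 + 79646976/3667225 - 9932544/3667225 = 0 — confirming B is simple. So B^2 = 0.
B^2 = 0, hence only two terms survive: exp(alpha B) = 1 + alpha B (parabolic case).
Answer: 1 + 11808/1915*e12 - 3456/1915*e13 + 1437/1915*e14 - 3456/1915*e23 + 11523/1915*e24 - 2952/1915*e34


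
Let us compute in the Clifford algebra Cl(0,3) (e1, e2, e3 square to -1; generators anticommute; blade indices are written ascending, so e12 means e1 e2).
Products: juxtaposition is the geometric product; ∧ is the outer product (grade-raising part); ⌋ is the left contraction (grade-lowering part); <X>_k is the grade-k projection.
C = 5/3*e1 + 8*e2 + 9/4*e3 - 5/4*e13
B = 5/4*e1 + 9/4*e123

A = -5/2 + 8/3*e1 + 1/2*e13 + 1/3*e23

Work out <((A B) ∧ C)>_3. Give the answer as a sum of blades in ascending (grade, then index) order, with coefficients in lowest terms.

step 1: -10/3 - 31/8*e1 + 9/8*e2 + 5/8*e3 - 6*e23 - 125/24*e123
step 2: -50/9*e1 - 80/3*e2 - 15/2*e3 - 263/8*e12 - 179/32*e13 - 79/32*e23 - 275/32*e123
step 3: -275/32*e123
Answer: -275/32*e123


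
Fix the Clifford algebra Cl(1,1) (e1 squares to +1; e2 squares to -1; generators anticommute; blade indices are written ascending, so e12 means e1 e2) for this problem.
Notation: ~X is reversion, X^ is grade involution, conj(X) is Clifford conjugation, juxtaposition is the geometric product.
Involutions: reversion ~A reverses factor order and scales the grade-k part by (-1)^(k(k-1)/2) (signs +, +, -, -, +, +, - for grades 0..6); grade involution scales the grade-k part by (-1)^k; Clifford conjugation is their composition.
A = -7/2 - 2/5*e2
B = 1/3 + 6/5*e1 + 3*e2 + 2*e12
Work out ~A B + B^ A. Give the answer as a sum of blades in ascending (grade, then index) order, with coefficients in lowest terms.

first term: 1/30 - 5*e1 - 319/30*e2 - 163/25*e12
second term: -71/30 + 5*e1 + 311/30*e2 - 163/25*e12
Answer: -7/3 - 4/15*e2 - 326/25*e12


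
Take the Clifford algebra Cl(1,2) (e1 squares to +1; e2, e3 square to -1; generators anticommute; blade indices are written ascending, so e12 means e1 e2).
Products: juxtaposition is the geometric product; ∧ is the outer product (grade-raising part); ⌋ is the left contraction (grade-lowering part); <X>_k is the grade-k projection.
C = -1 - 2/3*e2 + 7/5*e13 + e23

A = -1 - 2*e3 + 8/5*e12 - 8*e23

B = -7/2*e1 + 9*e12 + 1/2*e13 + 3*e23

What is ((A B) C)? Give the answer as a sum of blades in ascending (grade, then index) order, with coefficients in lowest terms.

step 1: 192/5 + 5/2*e1 - 2/5*e2 - 5*e12 - 843/10*e13 - 19/5*e23 + 10*e123
step 2: -22933/150 - 95/6*e1 - 196/5*e2 + 193/30*e3 - 11347/150*e12 + 20459/150*e13 + 246/5*e23 - 3157/50*e123
Answer: -22933/150 - 95/6*e1 - 196/5*e2 + 193/30*e3 - 11347/150*e12 + 20459/150*e13 + 246/5*e23 - 3157/50*e123


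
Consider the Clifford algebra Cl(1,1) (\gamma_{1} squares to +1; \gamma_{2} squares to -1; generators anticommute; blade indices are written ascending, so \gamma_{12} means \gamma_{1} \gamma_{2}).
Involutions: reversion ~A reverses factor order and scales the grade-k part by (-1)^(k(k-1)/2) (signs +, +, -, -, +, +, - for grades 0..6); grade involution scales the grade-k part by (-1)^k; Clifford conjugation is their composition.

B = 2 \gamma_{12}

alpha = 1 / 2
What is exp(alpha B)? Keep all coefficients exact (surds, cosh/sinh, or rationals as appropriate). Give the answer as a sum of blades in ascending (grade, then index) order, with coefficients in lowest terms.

B^2 = (2)^2*(\gamma_{12})^2 = 4*(+1) = 4 (a basis 2-blade squares to minus the product of its generators' squares).
B^2 = 4 — the positive square puts this in the hyperbolic regime; l = 2, alpha*l = 1, so exp(alpha B) = cosh(1) + (sinh(1)/2)*B = \cosh{\left(1 \right)} + (\frac{\sinh{\left(1 \right)}}{2})*B.
Answer: \cosh{\left(1 \right)} + \sinh{\left(1 \right)} \gamma_{12}


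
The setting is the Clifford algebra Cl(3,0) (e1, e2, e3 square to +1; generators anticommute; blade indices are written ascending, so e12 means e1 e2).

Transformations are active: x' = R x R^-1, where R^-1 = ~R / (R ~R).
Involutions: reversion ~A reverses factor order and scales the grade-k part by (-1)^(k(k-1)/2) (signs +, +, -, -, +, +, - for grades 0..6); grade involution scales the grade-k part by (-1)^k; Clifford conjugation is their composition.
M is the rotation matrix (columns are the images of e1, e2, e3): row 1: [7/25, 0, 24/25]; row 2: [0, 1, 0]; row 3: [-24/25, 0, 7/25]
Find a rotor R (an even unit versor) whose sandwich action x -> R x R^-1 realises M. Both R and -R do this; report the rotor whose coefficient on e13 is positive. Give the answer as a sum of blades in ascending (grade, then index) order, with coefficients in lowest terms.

Method: write R = a + b12*e12 + b13*e13 + b23*e23 with a^2 + b12^2 + b13^2 + b23^2 = 1 (so R^-1 = ~R). Expanding the columns R e_j ~R gives tr M = 4a^2 - 1 and, from the antisymmetric part, M21 - M12 = -4a*b12, M13 - M31 = 4a*b13, M32 - M23 = -4a*b23.
Here tr M = 39/25, so a^2 = (1 + tr M)/4 = 16/25 and a = ±4/5. Taking a = 4/5: M21 - M12 = 0, M13 - M31 = 48/25, M32 - M23 = 0, giving b12 = 0, b13 = 3/5, b23 = 0, i.e. R = 4/5 + 3/5*e13.
Its e13 coefficient is already positive.
Answer: 4/5 + 3/5*e13. Sheet selection: the two-to-one cover makes ±R indistinguishable at the matrix level (trace 39/25), so uniqueness comes from the required sign on e13.
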